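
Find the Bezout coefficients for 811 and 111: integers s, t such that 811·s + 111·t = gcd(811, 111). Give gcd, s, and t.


Euclidean algorithm on (811, 111) — divide until remainder is 0:
  811 = 7 · 111 + 34
  111 = 3 · 34 + 9
  34 = 3 · 9 + 7
  9 = 1 · 7 + 2
  7 = 3 · 2 + 1
  2 = 2 · 1 + 0
gcd(811, 111) = 1.
Track Bezout coefficients alongside the remainders: start with r₀ = 811 = a·1 + b·0 (s = 1, t = 0) and r₁ = 111 = a·0 + b·1 (s = 0, t = 1); each new remainder r_{k+1} = r_{k-1} − q_k·r_k inherits s_{k+1} = s_{k-1} − q_k·s_k, t_{k+1} = t_{k-1} − q_k·t_k, so r_k = a·s_k + b·t_k at every step:
  q = 7: r = 34, s = 1 − 7·0 = 1, t = 0 − 7·1 = -7  (check: 811·1 + 111·(-7) = 34)
  q = 3: r = 9, s = 0 − 3·1 = -3, t = 1 − 3·(-7) = 22  (check: 811·(-3) + 111·22 = 9)
  q = 3: r = 7, s = 1 − 3·(-3) = 10, t = -7 − 3·22 = -73  (check: 811·10 + 111·(-73) = 7)
  q = 1: r = 2, s = -3 − 1·10 = -13, t = 22 − 1·(-73) = 95  (check: 811·(-13) + 111·95 = 2)
  q = 3: r = 1, s = 10 − 3·(-13) = 49, t = -73 − 3·95 = -358  (check: 811·49 + 111·(-358) = 1)
The row with r = 1 (the gcd) gives the Bezout coefficients s = 49, t = -358.
Result: 811 · (49) + 111 · (-358) = 1.

gcd(811, 111) = 1; s = 49, t = -358 (check: 811·49 + 111·(-358) = 1).


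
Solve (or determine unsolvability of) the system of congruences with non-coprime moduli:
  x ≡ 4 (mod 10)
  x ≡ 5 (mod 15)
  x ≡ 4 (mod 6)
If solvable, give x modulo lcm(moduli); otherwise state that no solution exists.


Moduli 10, 15, 6 are not pairwise coprime, so CRT works modulo lcm(m_i) when all pairwise compatibility conditions hold.
Pairwise compatibility: gcd(m_i, m_j) must divide a_i - a_j for every pair.
Merge one congruence at a time:
  Start: x ≡ 4 (mod 10).
  Combine with x ≡ 5 (mod 15): gcd(10, 15) = 5, and 5 - 4 = 1 is NOT divisible by 5.
    ⇒ system is inconsistent (no integer solution).

No solution (the system is inconsistent).


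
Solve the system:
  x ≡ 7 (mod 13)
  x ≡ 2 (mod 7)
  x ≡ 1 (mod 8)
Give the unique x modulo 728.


Moduli 13, 7, 8 are pairwise coprime; by CRT there is a unique solution modulo M = 13 · 7 · 8 = 728.
Solve pairwise, accumulating the modulus:
  Start with x ≡ 7 (mod 13).
  Combine with x ≡ 2 (mod 7): since gcd(13, 7) = 1, we get a unique residue mod 91.
    Write x = 7 + 13·t and substitute into x ≡ 2 (mod 7): 13·t ≡ 2 − 7 = -5 (mod 7).
    Reduce coefficients mod 7: 6·t ≡ 2 (mod 7).
    The inverse of 6 mod 7 is 6 (since 6·6 = 36 = 5·7 + 1), so t ≡ 6·2 = 12 ≡ 5 (mod 7).
    Then x = 7 + 13·5 = 72, valid modulo lcm(13, 7) = 91: x ≡ 72 (mod 91).
  Combine with x ≡ 1 (mod 8): since gcd(91, 8) = 1, we get a unique residue mod 728.
    Write x = 72 + 91·t and substitute into x ≡ 1 (mod 8): 91·t ≡ 1 − 72 = -71 (mod 8).
    Reduce coefficients mod 8: 3·t ≡ 1 (mod 8).
    The inverse of 3 mod 8 is 3 (since 3·3 = 9 = 1·8 + 1), so t ≡ 3·1 = 3 ≡ 3 (mod 8).
    Then x = 72 + 91·3 = 345, valid modulo lcm(91, 8) = 728: x ≡ 345 (mod 728).
Verify: 345 mod 13 = 7 ✓, 345 mod 7 = 2 ✓, 345 mod 8 = 1 ✓.

x ≡ 345 (mod 728).


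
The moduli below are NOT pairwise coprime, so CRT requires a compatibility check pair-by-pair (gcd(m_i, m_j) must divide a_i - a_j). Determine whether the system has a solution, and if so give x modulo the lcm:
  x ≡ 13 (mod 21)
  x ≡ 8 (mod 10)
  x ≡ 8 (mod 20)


Moduli 21, 10, 20 are not pairwise coprime, so CRT works modulo lcm(m_i) when all pairwise compatibility conditions hold.
Pairwise compatibility: gcd(m_i, m_j) must divide a_i - a_j for every pair.
Merge one congruence at a time:
  Start: x ≡ 13 (mod 21).
  Combine with x ≡ 8 (mod 10): gcd(21, 10) = 1; 8 - 13 = -5, which IS divisible by 1, so compatible.
    Write x = 13 + 21·t and substitute into x ≡ 8 (mod 10): 21·t ≡ 8 − 13 = -5 (mod 10).
    Reduce coefficients mod 10: 1·t ≡ 5 (mod 10).
    So t ≡ 5 (mod 10).
    Then x = 13 + 21·5 = 118, valid modulo lcm(21, 10) = 210: x ≡ 118 (mod 210).
  Combine with x ≡ 8 (mod 20): gcd(210, 20) = 10; 8 - 118 = -110, which IS divisible by 10, so compatible.
    Write x = 118 + 210·t and substitute into x ≡ 8 (mod 20): 210·t ≡ 8 − 118 = -110 (mod 20).
    Divide the congruence (and modulus) by g = 10: 21·t ≡ -11 (mod 2).
    Reduce coefficients mod 2: 1·t ≡ 1 (mod 2).
    So t ≡ 1 (mod 2).
    Then x = 118 + 210·1 = 328, valid modulo lcm(210, 20) = 420: x ≡ 328 (mod 420).
Verify: 328 mod 21 = 13, 328 mod 10 = 8, 328 mod 20 = 8.

x ≡ 328 (mod 420).


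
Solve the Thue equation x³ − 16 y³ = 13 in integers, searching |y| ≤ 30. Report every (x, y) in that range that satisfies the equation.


The equation is x³ - 16y³ = 13. For fixed y, x³ = 16·y³ + 13, so a solution requires the RHS to be a perfect cube.
Strategy: iterate y from -30 to 30, compute RHS = 16·y³ + 13, and check whether it is a (positive or negative) perfect cube.
Check small values of y:
  y = 0: RHS = 13 is not a perfect cube.
  y = 1: RHS = 29 is not a perfect cube.
  y = -1: RHS = -3 is not a perfect cube.
  y = 2: RHS = 141 is not a perfect cube.
  y = -2: RHS = -115 is not a perfect cube.
  y = 3: RHS = 445 is not a perfect cube.
  y = -3: RHS = -419 is not a perfect cube.
Continuing the search up to |y| = 30 finds no solutions either.
No (x, y) in the scanned range satisfies the equation.

No integer solutions with |y| ≤ 30.


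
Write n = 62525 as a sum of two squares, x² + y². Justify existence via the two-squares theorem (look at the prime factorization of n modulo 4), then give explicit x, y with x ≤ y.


Step 1: Factor n = 62525 = 5^2 · 41 · 61.
Step 2: Check the mod-4 condition on each prime factor: 5 ≡ 1 (mod 4), exponent 2; 41 ≡ 1 (mod 4), exponent 1; 61 ≡ 1 (mod 4), exponent 1.
All primes ≡ 3 (mod 4) appear to even exponent (or don't appear), so by the two-squares theorem n IS expressible as a sum of two squares.
Step 3: Build a representation. Group n = k² · m with k = 5 and m = 41 · 61 = 2501 (a product of primes ≡ 1 (mod 4)); a representation of m scales to one of n via (k·x)² + (k·y)² = k²(x² + y²). Each prime p ≡ 1 (mod 4) is itself a sum of two squares; find a² by testing p − a² for a perfect square:
  41: 41 − 1² = 40, 41 − 2² = 37, 41 − 3² = 32, 41 − 4² = 25 = 5² ⇒ 41 = 4² + 5².
  61: 61 − 1² = 60, 61 − 2² = 57, 61 − 3² = 52, 61 − 4² = 45, 61 − 5² = 36 = 6² ⇒ 61 = 5² + 6².
  Combine using the Brahmagupta–Fibonacci identity (a² + b²)(c² + d²) = (ac − bd)² + (ad + bc)² = (ac + bd)² + (ad − bc)²:
  41 · 61 = 2501: from (4² + 5²)(5² + 6²), take (4·5 − 5·6, 4·6 + 5·5) = (20 − 30, 24 + 25) = (-10, 49); dropping signs (only squares matter) gives (10, 49); check 10² + 49² = 100 + 2401 = 2501 ✓.
  Scale by k = 5: (5·10, 5·49) = (50, 245).
Step 4: Order so x ≤ y and verify: 50² + 245² = 2500 + 60025 = 62525 = n. ✓

n = 62525 = 50² + 245² (one valid representation with x ≤ y).


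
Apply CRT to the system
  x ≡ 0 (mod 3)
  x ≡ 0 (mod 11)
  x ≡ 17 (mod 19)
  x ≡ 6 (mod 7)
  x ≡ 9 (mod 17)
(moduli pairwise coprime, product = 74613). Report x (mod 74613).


Product of moduli M = 3 · 11 · 19 · 7 · 17 = 74613.
Merge one congruence at a time:
  Start: x ≡ 0 (mod 3).
  Combine with x ≡ 0 (mod 11); new modulus lcm = 33.
    Write x = 0 + 3·t and substitute into x ≡ 0 (mod 11): 3·t ≡ 0 − 0 = 0 (mod 11).
    The inverse of 3 mod 11 is 4 (since 3·4 = 12 = 1·11 + 1), so t ≡ 4·0 = 0 ≡ 0 (mod 11).
    Then x = 0 + 3·0 = 0, valid modulo lcm(3, 11) = 33: x ≡ 0 (mod 33).
  Combine with x ≡ 17 (mod 19); new modulus lcm = 627.
    Write x = 0 + 33·t and substitute into x ≡ 17 (mod 19): 33·t ≡ 17 − 0 = 17 (mod 19).
    Reduce coefficients mod 19: 14·t ≡ 17 (mod 19).
    The inverse of 14 mod 19 is 15 (since 14·15 = 210 = 11·19 + 1), so t ≡ 15·17 = 255 ≡ 8 (mod 19).
    Then x = 0 + 33·8 = 264, valid modulo lcm(33, 19) = 627: x ≡ 264 (mod 627).
  Combine with x ≡ 6 (mod 7); new modulus lcm = 4389.
    Write x = 264 + 627·t and substitute into x ≡ 6 (mod 7): 627·t ≡ 6 − 264 = -258 (mod 7).
    Reduce coefficients mod 7: 4·t ≡ 1 (mod 7).
    The inverse of 4 mod 7 is 2 (since 4·2 = 8 = 1·7 + 1), so t ≡ 2·1 = 2 ≡ 2 (mod 7).
    Then x = 264 + 627·2 = 1518, valid modulo lcm(627, 7) = 4389: x ≡ 1518 (mod 4389).
  Combine with x ≡ 9 (mod 17); new modulus lcm = 74613.
    Write x = 1518 + 4389·t and substitute into x ≡ 9 (mod 17): 4389·t ≡ 9 − 1518 = -1509 (mod 17).
    Reduce coefficients mod 17: 3·t ≡ 4 (mod 17).
    The inverse of 3 mod 17 is 6 (since 3·6 = 18 = 1·17 + 1), so t ≡ 6·4 = 24 ≡ 7 (mod 17).
    Then x = 1518 + 4389·7 = 32241, valid modulo lcm(4389, 17) = 74613: x ≡ 32241 (mod 74613).
Verify against each original: 32241 mod 3 = 0, 32241 mod 11 = 0, 32241 mod 19 = 17, 32241 mod 7 = 6, 32241 mod 17 = 9.

x ≡ 32241 (mod 74613).


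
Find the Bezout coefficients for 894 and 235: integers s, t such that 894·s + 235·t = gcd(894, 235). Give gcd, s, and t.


Euclidean algorithm on (894, 235) — divide until remainder is 0:
  894 = 3 · 235 + 189
  235 = 1 · 189 + 46
  189 = 4 · 46 + 5
  46 = 9 · 5 + 1
  5 = 5 · 1 + 0
gcd(894, 235) = 1.
Track Bezout coefficients alongside the remainders: start with r₀ = 894 = a·1 + b·0 (s = 1, t = 0) and r₁ = 235 = a·0 + b·1 (s = 0, t = 1); each new remainder r_{k+1} = r_{k-1} − q_k·r_k inherits s_{k+1} = s_{k-1} − q_k·s_k, t_{k+1} = t_{k-1} − q_k·t_k, so r_k = a·s_k + b·t_k at every step:
  q = 3: r = 189, s = 1 − 3·0 = 1, t = 0 − 3·1 = -3  (check: 894·1 + 235·(-3) = 189)
  q = 1: r = 46, s = 0 − 1·1 = -1, t = 1 − 1·(-3) = 4  (check: 894·(-1) + 235·4 = 46)
  q = 4: r = 5, s = 1 − 4·(-1) = 5, t = -3 − 4·4 = -19  (check: 894·5 + 235·(-19) = 5)
  q = 9: r = 1, s = -1 − 9·5 = -46, t = 4 − 9·(-19) = 175  (check: 894·(-46) + 235·175 = 1)
The row with r = 1 (the gcd) gives the Bezout coefficients s = -46, t = 175.
Result: 894 · (-46) + 235 · (175) = 1.

gcd(894, 235) = 1; s = -46, t = 175 (check: 894·(-46) + 235·175 = 1).


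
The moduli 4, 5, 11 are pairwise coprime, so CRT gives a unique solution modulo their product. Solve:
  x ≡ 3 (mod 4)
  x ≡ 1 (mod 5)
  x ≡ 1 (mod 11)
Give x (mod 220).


Moduli 4, 5, 11 are pairwise coprime; by CRT there is a unique solution modulo M = 4 · 5 · 11 = 220.
Solve pairwise, accumulating the modulus:
  Start with x ≡ 3 (mod 4).
  Combine with x ≡ 1 (mod 5): since gcd(4, 5) = 1, we get a unique residue mod 20.
    Write x = 3 + 4·t and substitute into x ≡ 1 (mod 5): 4·t ≡ 1 − 3 = -2 (mod 5).
    Reduce coefficients mod 5: 4·t ≡ 3 (mod 5).
    The inverse of 4 mod 5 is 4 (since 4·4 = 16 = 3·5 + 1), so t ≡ 4·3 = 12 ≡ 2 (mod 5).
    Then x = 3 + 4·2 = 11, valid modulo lcm(4, 5) = 20: x ≡ 11 (mod 20).
  Combine with x ≡ 1 (mod 11): since gcd(20, 11) = 1, we get a unique residue mod 220.
    Write x = 11 + 20·t and substitute into x ≡ 1 (mod 11): 20·t ≡ 1 − 11 = -10 (mod 11).
    Reduce coefficients mod 11: 9·t ≡ 1 (mod 11).
    The inverse of 9 mod 11 is 5 (since 9·5 = 45 = 4·11 + 1), so t ≡ 5·1 = 5 ≡ 5 (mod 11).
    Then x = 11 + 20·5 = 111, valid modulo lcm(20, 11) = 220: x ≡ 111 (mod 220).
Verify: 111 mod 4 = 3 ✓, 111 mod 5 = 1 ✓, 111 mod 11 = 1 ✓.

x ≡ 111 (mod 220).


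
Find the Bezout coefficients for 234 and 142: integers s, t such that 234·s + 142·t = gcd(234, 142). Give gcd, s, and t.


Euclidean algorithm on (234, 142) — divide until remainder is 0:
  234 = 1 · 142 + 92
  142 = 1 · 92 + 50
  92 = 1 · 50 + 42
  50 = 1 · 42 + 8
  42 = 5 · 8 + 2
  8 = 4 · 2 + 0
gcd(234, 142) = 2.
Track Bezout coefficients alongside the remainders: start with r₀ = 234 = a·1 + b·0 (s = 1, t = 0) and r₁ = 142 = a·0 + b·1 (s = 0, t = 1); each new remainder r_{k+1} = r_{k-1} − q_k·r_k inherits s_{k+1} = s_{k-1} − q_k·s_k, t_{k+1} = t_{k-1} − q_k·t_k, so r_k = a·s_k + b·t_k at every step:
  q = 1: r = 92, s = 1 − 1·0 = 1, t = 0 − 1·1 = -1  (check: 234·1 + 142·(-1) = 92)
  q = 1: r = 50, s = 0 − 1·1 = -1, t = 1 − 1·(-1) = 2  (check: 234·(-1) + 142·2 = 50)
  q = 1: r = 42, s = 1 − 1·(-1) = 2, t = -1 − 1·2 = -3  (check: 234·2 + 142·(-3) = 42)
  q = 1: r = 8, s = -1 − 1·2 = -3, t = 2 − 1·(-3) = 5  (check: 234·(-3) + 142·5 = 8)
  q = 5: r = 2, s = 2 − 5·(-3) = 17, t = -3 − 5·5 = -28  (check: 234·17 + 142·(-28) = 2)
The row with r = 2 (the gcd) gives the Bezout coefficients s = 17, t = -28.
Result: 234 · (17) + 142 · (-28) = 2.

gcd(234, 142) = 2; s = 17, t = -28 (check: 234·17 + 142·(-28) = 2).


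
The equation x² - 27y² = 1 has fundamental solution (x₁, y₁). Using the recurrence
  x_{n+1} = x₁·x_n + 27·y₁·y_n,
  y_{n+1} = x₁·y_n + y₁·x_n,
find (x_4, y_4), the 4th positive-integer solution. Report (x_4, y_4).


Step 1: Find the fundamental solution (x₁, y₁) of x² - 27y² = 1.
  Expand √27 as a continued fraction. a₀ = ⌊√27⌋ = 5; iterate m_{k+1} = d_k·a_k − m_k, d_{k+1} = (27 − m_{k+1}²)/d_k, a_{k+1} = ⌊(a₀ + m_{k+1})/d_{k+1}⌋ (starting m₀ = 0, d₀ = 1), with convergents p_k = a_k·p_{k-1} + p_{k-2}, q_k = a_k·q_{k-1} + q_{k-2} (p₋₁ = 1, q₋₁ = 0):
  k = 0: a₀ = 5; p₀/q₀ = 5/1; p₀² − 27·q₀² = 25 − 27 = -2.
  k = 1: m = 5, d = 2, a = ⌊(5 + 5)/2⌋ = 5; p/q = (5·5 + 1)/(5·1 + 0) = 26/5; p² − 27·q² = 676 − 675 = 1.
  The first convergent with p² − 27·q² = 1 gives the fundamental solution (x₁, y₁) = (26, 5).
Step 2: Apply the recurrence (x_{n+1}, y_{n+1}) = (x₁x_n + 27y₁y_n, x₁y_n + y₁x_n) repeatedly.
  From (x_1, y_1) = (26, 5): x_2 = 26·26 + 27·5·5 = 1351; y_2 = 26·5 + 5·26 = 260.
  From (x_2, y_2) = (1351, 260): x_3 = 26·1351 + 27·5·260 = 70226; y_3 = 26·260 + 5·1351 = 13515.
  From (x_3, y_3) = (70226, 13515): x_4 = 26·70226 + 27·5·13515 = 3650401; y_4 = 26·13515 + 5·70226 = 702520.
Step 3: Verify x_4² - 27·y_4² = 13325427460801 - 13325427460800 = 1 (should be 1). ✓

(x_1, y_1) = (26, 5); (x_4, y_4) = (3650401, 702520).


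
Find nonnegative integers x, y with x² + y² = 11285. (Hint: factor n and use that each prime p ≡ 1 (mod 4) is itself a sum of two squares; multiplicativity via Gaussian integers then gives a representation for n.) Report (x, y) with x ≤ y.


Step 1: Factor n = 11285 = 5 · 37 · 61.
Step 2: Check the mod-4 condition on each prime factor: 5 ≡ 1 (mod 4), exponent 1; 37 ≡ 1 (mod 4), exponent 1; 61 ≡ 1 (mod 4), exponent 1.
All primes ≡ 3 (mod 4) appear to even exponent (or don't appear), so by the two-squares theorem n IS expressible as a sum of two squares.
Step 3: Build a representation. Here n = 5 · 37 · 61 is a product of primes ≡ 1 (mod 4). Each prime p ≡ 1 (mod 4) is itself a sum of two squares; find a² by testing p − a² for a perfect square:
  5: 5 − 1² = 4 = 2² ⇒ 5 = 1² + 2².
  37: 37 − 1² = 36 = 6² ⇒ 37 = 1² + 6².
  61: 61 − 1² = 60, 61 − 2² = 57, 61 − 3² = 52, 61 − 4² = 45, 61 − 5² = 36 = 6² ⇒ 61 = 5² + 6².
  Combine using the Brahmagupta–Fibonacci identity (a² + b²)(c² + d²) = (ac − bd)² + (ad + bc)² = (ac + bd)² + (ad − bc)²:
  5 · 37 = 185: from (1² + 2²)(1² + 6²), take (1·1 − 2·6, 1·6 + 2·1) = (1 − 12, 6 + 2) = (-11, 8); dropping signs (only squares matter) gives (11, 8); check 11² + 8² = 121 + 64 = 185 ✓.
  185 · 61 = 11285: from (11² + 8²)(5² + 6²), take (11·5 − 8·6, 11·6 + 8·5) = (55 − 48, 66 + 40) = (7, 106); check 7² + 106² = 49 + 11236 = 11285 ✓.
Step 4: Order so x ≤ y and verify: 7² + 106² = 49 + 11236 = 11285 = n. ✓

n = 11285 = 7² + 106² (one valid representation with x ≤ y).


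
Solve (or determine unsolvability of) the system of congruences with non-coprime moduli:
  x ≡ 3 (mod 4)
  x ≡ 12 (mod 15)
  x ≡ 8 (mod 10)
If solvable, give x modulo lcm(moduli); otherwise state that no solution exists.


Moduli 4, 15, 10 are not pairwise coprime, so CRT works modulo lcm(m_i) when all pairwise compatibility conditions hold.
Pairwise compatibility: gcd(m_i, m_j) must divide a_i - a_j for every pair.
Merge one congruence at a time:
  Start: x ≡ 3 (mod 4).
  Combine with x ≡ 12 (mod 15): gcd(4, 15) = 1; 12 - 3 = 9, which IS divisible by 1, so compatible.
    Write x = 3 + 4·t and substitute into x ≡ 12 (mod 15): 4·t ≡ 12 − 3 = 9 (mod 15).
    The inverse of 4 mod 15 is 4 (since 4·4 = 16 = 1·15 + 1), so t ≡ 4·9 = 36 ≡ 6 (mod 15).
    Then x = 3 + 4·6 = 27, valid modulo lcm(4, 15) = 60: x ≡ 27 (mod 60).
  Combine with x ≡ 8 (mod 10): gcd(60, 10) = 10, and 8 - 27 = -19 is NOT divisible by 10.
    ⇒ system is inconsistent (no integer solution).

No solution (the system is inconsistent).


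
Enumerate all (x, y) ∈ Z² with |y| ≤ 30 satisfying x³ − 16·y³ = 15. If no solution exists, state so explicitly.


The equation is x³ - 16y³ = 15. For fixed y, x³ = 16·y³ + 15, so a solution requires the RHS to be a perfect cube.
Strategy: iterate y from -30 to 30, compute RHS = 16·y³ + 15, and check whether it is a (positive or negative) perfect cube.
Check small values of y:
  y = 0: RHS = 15 is not a perfect cube.
  y = 1: RHS = 31 is not a perfect cube.
  y = -1: RHS = -1 = (-1)³ ⇒ x = -1 works.
  y = 2: RHS = 143 is not a perfect cube.
  y = -2: RHS = -113 is not a perfect cube.
  y = 3: RHS = 447 is not a perfect cube.
  y = -3: RHS = -417 is not a perfect cube.
Continuing the search up to |y| = 30 finds no further solutions beyond those listed.
Collected solutions: (-1, -1).

Solutions (with |y| ≤ 30): (-1, -1).


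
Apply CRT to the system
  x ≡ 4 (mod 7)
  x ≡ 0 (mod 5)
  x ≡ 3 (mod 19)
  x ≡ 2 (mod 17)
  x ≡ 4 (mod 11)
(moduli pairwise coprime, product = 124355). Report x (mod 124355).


Product of moduli M = 7 · 5 · 19 · 17 · 11 = 124355.
Merge one congruence at a time:
  Start: x ≡ 4 (mod 7).
  Combine with x ≡ 0 (mod 5); new modulus lcm = 35.
    Write x = 4 + 7·t and substitute into x ≡ 0 (mod 5): 7·t ≡ 0 − 4 = -4 (mod 5).
    Reduce coefficients mod 5: 2·t ≡ 1 (mod 5).
    The inverse of 2 mod 5 is 3 (since 2·3 = 6 = 1·5 + 1), so t ≡ 3·1 = 3 ≡ 3 (mod 5).
    Then x = 4 + 7·3 = 25, valid modulo lcm(7, 5) = 35: x ≡ 25 (mod 35).
  Combine with x ≡ 3 (mod 19); new modulus lcm = 665.
    Write x = 25 + 35·t and substitute into x ≡ 3 (mod 19): 35·t ≡ 3 − 25 = -22 (mod 19).
    Reduce coefficients mod 19: 16·t ≡ 16 (mod 19).
    The inverse of 16 mod 19 is 6 (since 16·6 = 96 = 5·19 + 1), so t ≡ 6·16 = 96 ≡ 1 (mod 19).
    Then x = 25 + 35·1 = 60, valid modulo lcm(35, 19) = 665: x ≡ 60 (mod 665).
  Combine with x ≡ 2 (mod 17); new modulus lcm = 11305.
    Write x = 60 + 665·t and substitute into x ≡ 2 (mod 17): 665·t ≡ 2 − 60 = -58 (mod 17).
    Reduce coefficients mod 17: 2·t ≡ 10 (mod 17).
    The inverse of 2 mod 17 is 9 (since 2·9 = 18 = 1·17 + 1), so t ≡ 9·10 = 90 ≡ 5 (mod 17).
    Then x = 60 + 665·5 = 3385, valid modulo lcm(665, 17) = 11305: x ≡ 3385 (mod 11305).
  Combine with x ≡ 4 (mod 11); new modulus lcm = 124355.
    Write x = 3385 + 11305·t and substitute into x ≡ 4 (mod 11): 11305·t ≡ 4 − 3385 = -3381 (mod 11).
    Reduce coefficients mod 11: 8·t ≡ 7 (mod 11).
    The inverse of 8 mod 11 is 7 (since 8·7 = 56 = 5·11 + 1), so t ≡ 7·7 = 49 ≡ 5 (mod 11).
    Then x = 3385 + 11305·5 = 59910, valid modulo lcm(11305, 11) = 124355: x ≡ 59910 (mod 124355).
Verify against each original: 59910 mod 7 = 4, 59910 mod 5 = 0, 59910 mod 19 = 3, 59910 mod 17 = 2, 59910 mod 11 = 4.

x ≡ 59910 (mod 124355).


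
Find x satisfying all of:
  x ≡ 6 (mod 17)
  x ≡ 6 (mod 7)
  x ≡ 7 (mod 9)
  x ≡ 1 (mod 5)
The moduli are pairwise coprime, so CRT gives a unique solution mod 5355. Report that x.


Product of moduli M = 17 · 7 · 9 · 5 = 5355.
Merge one congruence at a time:
  Start: x ≡ 6 (mod 17).
  Combine with x ≡ 6 (mod 7); new modulus lcm = 119.
    Write x = 6 + 17·t and substitute into x ≡ 6 (mod 7): 17·t ≡ 6 − 6 = 0 (mod 7).
    Reduce coefficients mod 7: 3·t ≡ 0 (mod 7).
    The inverse of 3 mod 7 is 5 (since 3·5 = 15 = 2·7 + 1), so t ≡ 5·0 = 0 ≡ 0 (mod 7).
    Then x = 6 + 17·0 = 6, valid modulo lcm(17, 7) = 119: x ≡ 6 (mod 119).
  Combine with x ≡ 7 (mod 9); new modulus lcm = 1071.
    Write x = 6 + 119·t and substitute into x ≡ 7 (mod 9): 119·t ≡ 7 − 6 = 1 (mod 9).
    Reduce coefficients mod 9: 2·t ≡ 1 (mod 9).
    The inverse of 2 mod 9 is 5 (since 2·5 = 10 = 1·9 + 1), so t ≡ 5·1 = 5 ≡ 5 (mod 9).
    Then x = 6 + 119·5 = 601, valid modulo lcm(119, 9) = 1071: x ≡ 601 (mod 1071).
  Combine with x ≡ 1 (mod 5); new modulus lcm = 5355.
    Write x = 601 + 1071·t and substitute into x ≡ 1 (mod 5): 1071·t ≡ 1 − 601 = -600 (mod 5).
    Reduce coefficients mod 5: 1·t ≡ 0 (mod 5).
    So t ≡ 0 (mod 5).
    Then x = 601 + 1071·0 = 601, valid modulo lcm(1071, 5) = 5355: x ≡ 601 (mod 5355).
Verify against each original: 601 mod 17 = 6, 601 mod 7 = 6, 601 mod 9 = 7, 601 mod 5 = 1.

x ≡ 601 (mod 5355).


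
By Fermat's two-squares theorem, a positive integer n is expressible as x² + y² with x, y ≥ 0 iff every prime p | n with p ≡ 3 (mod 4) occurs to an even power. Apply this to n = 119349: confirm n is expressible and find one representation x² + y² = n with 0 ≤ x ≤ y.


Step 1: Factor n = 119349 = 3^2 · 89 · 149.
Step 2: Check the mod-4 condition on each prime factor: 3 ≡ 3 (mod 4), exponent 2 (must be even); 89 ≡ 1 (mod 4), exponent 1; 149 ≡ 1 (mod 4), exponent 1.
All primes ≡ 3 (mod 4) appear to even exponent (or don't appear), so by the two-squares theorem n IS expressible as a sum of two squares.
Step 3: Build a representation. Group n = k² · m with k = 3 and m = 89 · 149 = 13261 (a product of primes ≡ 1 (mod 4)); a representation of m scales to one of n via (k·x)² + (k·y)² = k²(x² + y²). Each prime p ≡ 1 (mod 4) is itself a sum of two squares; find a² by testing p − a² for a perfect square:
  89: 89 − 1² = 88, 89 − 2² = 85, 89 − 3² = 80, 89 − 4² = 73, 89 − 5² = 64 = 8² ⇒ 89 = 5² + 8².
  149: 149 − 1² = 148, 149 − 2² = 145, 149 − 3² = 140, 149 − 4² = 133, 149 − 5² = 124, 149 − 6² = 113, 149 − 7² = 100 = 10² ⇒ 149 = 7² + 10².
  Combine using the Brahmagupta–Fibonacci identity (a² + b²)(c² + d²) = (ac − bd)² + (ad + bc)² = (ac + bd)² + (ad − bc)²:
  89 · 149 = 13261: from (5² + 8²)(7² + 10²), take (5·7 − 8·10, 5·10 + 8·7) = (35 − 80, 50 + 56) = (-45, 106); dropping signs (only squares matter) gives (45, 106); check 45² + 106² = 2025 + 11236 = 13261 ✓.
  Scale by k = 3: (3·45, 3·106) = (135, 318).
Step 4: Order so x ≤ y and verify: 135² + 318² = 18225 + 101124 = 119349 = n. ✓

n = 119349 = 135² + 318² (one valid representation with x ≤ y).


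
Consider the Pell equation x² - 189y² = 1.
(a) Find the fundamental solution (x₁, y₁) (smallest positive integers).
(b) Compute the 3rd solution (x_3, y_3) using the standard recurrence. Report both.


Step 1: Find the fundamental solution (x₁, y₁) of x² - 189y² = 1.
  Expand √189 as a continued fraction. a₀ = ⌊√189⌋ = 13; iterate m_{k+1} = d_k·a_k − m_k, d_{k+1} = (189 − m_{k+1}²)/d_k, a_{k+1} = ⌊(a₀ + m_{k+1})/d_{k+1}⌋ (starting m₀ = 0, d₀ = 1), with convergents p_k = a_k·p_{k-1} + p_{k-2}, q_k = a_k·q_{k-1} + q_{k-2} (p₋₁ = 1, q₋₁ = 0):
  k = 0: a₀ = 13; p₀/q₀ = 13/1; p₀² − 189·q₀² = 169 − 189 = -20.
  k = 1: m = 13, d = 20, a = ⌊(13 + 13)/20⌋ = 1; p/q = (1·13 + 1)/(1·1 + 0) = 14/1; p² − 189·q² = 196 − 189 = 7.
  k = 2: m = 7, d = 7, a = ⌊(13 + 7)/7⌋ = 2; p/q = (2·14 + 13)/(2·1 + 1) = 41/3; p² − 189·q² = 1681 − 1701 = -20.
  k = 3: m = 7, d = 20, a = ⌊(13 + 7)/20⌋ = 1; p/q = (1·41 + 14)/(1·3 + 1) = 55/4; p² − 189·q² = 3025 − 3024 = 1.
  The first convergent with p² − 189·q² = 1 gives the fundamental solution (x₁, y₁) = (55, 4).
Step 2: Apply the recurrence (x_{n+1}, y_{n+1}) = (x₁x_n + 189y₁y_n, x₁y_n + y₁x_n) repeatedly.
  From (x_1, y_1) = (55, 4): x_2 = 55·55 + 189·4·4 = 6049; y_2 = 55·4 + 4·55 = 440.
  From (x_2, y_2) = (6049, 440): x_3 = 55·6049 + 189·4·440 = 665335; y_3 = 55·440 + 4·6049 = 48396.
Step 3: Verify x_3² - 189·y_3² = 442670662225 - 442670662224 = 1 (should be 1). ✓

(x_1, y_1) = (55, 4); (x_3, y_3) = (665335, 48396).


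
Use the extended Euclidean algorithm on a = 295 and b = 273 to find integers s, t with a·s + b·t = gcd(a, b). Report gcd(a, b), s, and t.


Euclidean algorithm on (295, 273) — divide until remainder is 0:
  295 = 1 · 273 + 22
  273 = 12 · 22 + 9
  22 = 2 · 9 + 4
  9 = 2 · 4 + 1
  4 = 4 · 1 + 0
gcd(295, 273) = 1.
Track Bezout coefficients alongside the remainders: start with r₀ = 295 = a·1 + b·0 (s = 1, t = 0) and r₁ = 273 = a·0 + b·1 (s = 0, t = 1); each new remainder r_{k+1} = r_{k-1} − q_k·r_k inherits s_{k+1} = s_{k-1} − q_k·s_k, t_{k+1} = t_{k-1} − q_k·t_k, so r_k = a·s_k + b·t_k at every step:
  q = 1: r = 22, s = 1 − 1·0 = 1, t = 0 − 1·1 = -1  (check: 295·1 + 273·(-1) = 22)
  q = 12: r = 9, s = 0 − 12·1 = -12, t = 1 − 12·(-1) = 13  (check: 295·(-12) + 273·13 = 9)
  q = 2: r = 4, s = 1 − 2·(-12) = 25, t = -1 − 2·13 = -27  (check: 295·25 + 273·(-27) = 4)
  q = 2: r = 1, s = -12 − 2·25 = -62, t = 13 − 2·(-27) = 67  (check: 295·(-62) + 273·67 = 1)
The row with r = 1 (the gcd) gives the Bezout coefficients s = -62, t = 67.
Result: 295 · (-62) + 273 · (67) = 1.

gcd(295, 273) = 1; s = -62, t = 67 (check: 295·(-62) + 273·67 = 1).


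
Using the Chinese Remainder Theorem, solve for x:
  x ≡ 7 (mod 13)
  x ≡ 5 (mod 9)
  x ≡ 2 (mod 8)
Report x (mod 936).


Moduli 13, 9, 8 are pairwise coprime; by CRT there is a unique solution modulo M = 13 · 9 · 8 = 936.
Solve pairwise, accumulating the modulus:
  Start with x ≡ 7 (mod 13).
  Combine with x ≡ 5 (mod 9): since gcd(13, 9) = 1, we get a unique residue mod 117.
    Write x = 7 + 13·t and substitute into x ≡ 5 (mod 9): 13·t ≡ 5 − 7 = -2 (mod 9).
    Reduce coefficients mod 9: 4·t ≡ 7 (mod 9).
    The inverse of 4 mod 9 is 7 (since 4·7 = 28 = 3·9 + 1), so t ≡ 7·7 = 49 ≡ 4 (mod 9).
    Then x = 7 + 13·4 = 59, valid modulo lcm(13, 9) = 117: x ≡ 59 (mod 117).
  Combine with x ≡ 2 (mod 8): since gcd(117, 8) = 1, we get a unique residue mod 936.
    Write x = 59 + 117·t and substitute into x ≡ 2 (mod 8): 117·t ≡ 2 − 59 = -57 (mod 8).
    Reduce coefficients mod 8: 5·t ≡ 7 (mod 8).
    The inverse of 5 mod 8 is 5 (since 5·5 = 25 = 3·8 + 1), so t ≡ 5·7 = 35 ≡ 3 (mod 8).
    Then x = 59 + 117·3 = 410, valid modulo lcm(117, 8) = 936: x ≡ 410 (mod 936).
Verify: 410 mod 13 = 7 ✓, 410 mod 9 = 5 ✓, 410 mod 8 = 2 ✓.

x ≡ 410 (mod 936).


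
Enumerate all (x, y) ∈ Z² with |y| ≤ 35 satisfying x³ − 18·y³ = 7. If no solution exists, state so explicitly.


The equation is x³ - 18y³ = 7. For fixed y, x³ = 18·y³ + 7, so a solution requires the RHS to be a perfect cube.
Strategy: iterate y from -35 to 35, compute RHS = 18·y³ + 7, and check whether it is a (positive or negative) perfect cube.
Check small values of y:
  y = 0: RHS = 7 is not a perfect cube.
  y = 1: RHS = 25 is not a perfect cube.
  y = -1: RHS = -11 is not a perfect cube.
  y = 2: RHS = 151 is not a perfect cube.
  y = -2: RHS = -137 is not a perfect cube.
  y = 3: RHS = 493 is not a perfect cube.
  y = -3: RHS = -479 is not a perfect cube.
Continuing the search up to |y| = 35 finds no solutions either.
No (x, y) in the scanned range satisfies the equation.

No integer solutions with |y| ≤ 35.


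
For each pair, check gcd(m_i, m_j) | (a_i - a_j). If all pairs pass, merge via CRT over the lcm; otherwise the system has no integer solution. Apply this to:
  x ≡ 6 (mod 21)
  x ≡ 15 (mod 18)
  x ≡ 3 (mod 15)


Moduli 21, 18, 15 are not pairwise coprime, so CRT works modulo lcm(m_i) when all pairwise compatibility conditions hold.
Pairwise compatibility: gcd(m_i, m_j) must divide a_i - a_j for every pair.
Merge one congruence at a time:
  Start: x ≡ 6 (mod 21).
  Combine with x ≡ 15 (mod 18): gcd(21, 18) = 3; 15 - 6 = 9, which IS divisible by 3, so compatible.
    Write x = 6 + 21·t and substitute into x ≡ 15 (mod 18): 21·t ≡ 15 − 6 = 9 (mod 18).
    Divide the congruence (and modulus) by g = 3: 7·t ≡ 3 (mod 6).
    Reduce coefficients mod 6: 1·t ≡ 3 (mod 6).
    So t ≡ 3 (mod 6).
    Then x = 6 + 21·3 = 69, valid modulo lcm(21, 18) = 126: x ≡ 69 (mod 126).
  Combine with x ≡ 3 (mod 15): gcd(126, 15) = 3; 3 - 69 = -66, which IS divisible by 3, so compatible.
    Write x = 69 + 126·t and substitute into x ≡ 3 (mod 15): 126·t ≡ 3 − 69 = -66 (mod 15).
    Divide the congruence (and modulus) by g = 3: 42·t ≡ -22 (mod 5).
    Reduce coefficients mod 5: 2·t ≡ 3 (mod 5).
    The inverse of 2 mod 5 is 3 (since 2·3 = 6 = 1·5 + 1), so t ≡ 3·3 = 9 ≡ 4 (mod 5).
    Then x = 69 + 126·4 = 573, valid modulo lcm(126, 15) = 630: x ≡ 573 (mod 630).
Verify: 573 mod 21 = 6, 573 mod 18 = 15, 573 mod 15 = 3.

x ≡ 573 (mod 630).


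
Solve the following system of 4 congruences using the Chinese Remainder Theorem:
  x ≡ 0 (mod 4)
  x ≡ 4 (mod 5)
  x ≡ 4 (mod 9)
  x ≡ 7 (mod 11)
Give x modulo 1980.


Product of moduli M = 4 · 5 · 9 · 11 = 1980.
Merge one congruence at a time:
  Start: x ≡ 0 (mod 4).
  Combine with x ≡ 4 (mod 5); new modulus lcm = 20.
    Write x = 0 + 4·t and substitute into x ≡ 4 (mod 5): 4·t ≡ 4 − 0 = 4 (mod 5).
    The inverse of 4 mod 5 is 4 (since 4·4 = 16 = 3·5 + 1), so t ≡ 4·4 = 16 ≡ 1 (mod 5).
    Then x = 0 + 4·1 = 4, valid modulo lcm(4, 5) = 20: x ≡ 4 (mod 20).
  Combine with x ≡ 4 (mod 9); new modulus lcm = 180.
    Write x = 4 + 20·t and substitute into x ≡ 4 (mod 9): 20·t ≡ 4 − 4 = 0 (mod 9).
    Reduce coefficients mod 9: 2·t ≡ 0 (mod 9).
    The inverse of 2 mod 9 is 5 (since 2·5 = 10 = 1·9 + 1), so t ≡ 5·0 = 0 ≡ 0 (mod 9).
    Then x = 4 + 20·0 = 4, valid modulo lcm(20, 9) = 180: x ≡ 4 (mod 180).
  Combine with x ≡ 7 (mod 11); new modulus lcm = 1980.
    Write x = 4 + 180·t and substitute into x ≡ 7 (mod 11): 180·t ≡ 7 − 4 = 3 (mod 11).
    Reduce coefficients mod 11: 4·t ≡ 3 (mod 11).
    The inverse of 4 mod 11 is 3 (since 4·3 = 12 = 1·11 + 1), so t ≡ 3·3 = 9 ≡ 9 (mod 11).
    Then x = 4 + 180·9 = 1624, valid modulo lcm(180, 11) = 1980: x ≡ 1624 (mod 1980).
Verify against each original: 1624 mod 4 = 0, 1624 mod 5 = 4, 1624 mod 9 = 4, 1624 mod 11 = 7.

x ≡ 1624 (mod 1980).


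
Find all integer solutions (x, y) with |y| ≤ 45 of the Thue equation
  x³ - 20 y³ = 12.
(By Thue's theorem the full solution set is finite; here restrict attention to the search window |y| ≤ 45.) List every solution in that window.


The equation is x³ - 20y³ = 12. For fixed y, x³ = 20·y³ + 12, so a solution requires the RHS to be a perfect cube.
Strategy: iterate y from -45 to 45, compute RHS = 20·y³ + 12, and check whether it is a (positive or negative) perfect cube.
Check small values of y:
  y = 0: RHS = 12 is not a perfect cube.
  y = 1: RHS = 32 is not a perfect cube.
  y = -1: RHS = -8 = (-2)³ ⇒ x = -2 works.
  y = 2: RHS = 172 is not a perfect cube.
  y = -2: RHS = -148 is not a perfect cube.
  y = 3: RHS = 552 is not a perfect cube.
  y = -3: RHS = -528 is not a perfect cube.
Continuing the search up to |y| = 45 finds no further solutions beyond those listed.
Collected solutions: (-2, -1).

Solutions (with |y| ≤ 45): (-2, -1).


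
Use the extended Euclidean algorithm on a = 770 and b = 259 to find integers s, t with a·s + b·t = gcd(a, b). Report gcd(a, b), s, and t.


Euclidean algorithm on (770, 259) — divide until remainder is 0:
  770 = 2 · 259 + 252
  259 = 1 · 252 + 7
  252 = 36 · 7 + 0
gcd(770, 259) = 7.
Track Bezout coefficients alongside the remainders: start with r₀ = 770 = a·1 + b·0 (s = 1, t = 0) and r₁ = 259 = a·0 + b·1 (s = 0, t = 1); each new remainder r_{k+1} = r_{k-1} − q_k·r_k inherits s_{k+1} = s_{k-1} − q_k·s_k, t_{k+1} = t_{k-1} − q_k·t_k, so r_k = a·s_k + b·t_k at every step:
  q = 2: r = 252, s = 1 − 2·0 = 1, t = 0 − 2·1 = -2  (check: 770·1 + 259·(-2) = 252)
  q = 1: r = 7, s = 0 − 1·1 = -1, t = 1 − 1·(-2) = 3  (check: 770·(-1) + 259·3 = 7)
The row with r = 7 (the gcd) gives the Bezout coefficients s = -1, t = 3.
Result: 770 · (-1) + 259 · (3) = 7.

gcd(770, 259) = 7; s = -1, t = 3 (check: 770·(-1) + 259·3 = 7).


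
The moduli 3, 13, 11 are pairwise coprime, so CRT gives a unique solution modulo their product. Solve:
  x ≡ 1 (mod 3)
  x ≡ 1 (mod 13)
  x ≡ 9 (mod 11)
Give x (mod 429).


Moduli 3, 13, 11 are pairwise coprime; by CRT there is a unique solution modulo M = 3 · 13 · 11 = 429.
Solve pairwise, accumulating the modulus:
  Start with x ≡ 1 (mod 3).
  Combine with x ≡ 1 (mod 13): since gcd(3, 13) = 1, we get a unique residue mod 39.
    Write x = 1 + 3·t and substitute into x ≡ 1 (mod 13): 3·t ≡ 1 − 1 = 0 (mod 13).
    The inverse of 3 mod 13 is 9 (since 3·9 = 27 = 2·13 + 1), so t ≡ 9·0 = 0 ≡ 0 (mod 13).
    Then x = 1 + 3·0 = 1, valid modulo lcm(3, 13) = 39: x ≡ 1 (mod 39).
  Combine with x ≡ 9 (mod 11): since gcd(39, 11) = 1, we get a unique residue mod 429.
    Write x = 1 + 39·t and substitute into x ≡ 9 (mod 11): 39·t ≡ 9 − 1 = 8 (mod 11).
    Reduce coefficients mod 11: 6·t ≡ 8 (mod 11).
    The inverse of 6 mod 11 is 2 (since 6·2 = 12 = 1·11 + 1), so t ≡ 2·8 = 16 ≡ 5 (mod 11).
    Then x = 1 + 39·5 = 196, valid modulo lcm(39, 11) = 429: x ≡ 196 (mod 429).
Verify: 196 mod 3 = 1 ✓, 196 mod 13 = 1 ✓, 196 mod 11 = 9 ✓.

x ≡ 196 (mod 429).


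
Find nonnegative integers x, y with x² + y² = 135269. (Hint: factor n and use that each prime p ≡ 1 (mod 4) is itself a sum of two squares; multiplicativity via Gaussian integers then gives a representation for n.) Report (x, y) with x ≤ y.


Step 1: Factor n = 135269 = 17 · 73 · 109.
Step 2: Check the mod-4 condition on each prime factor: 17 ≡ 1 (mod 4), exponent 1; 73 ≡ 1 (mod 4), exponent 1; 109 ≡ 1 (mod 4), exponent 1.
All primes ≡ 3 (mod 4) appear to even exponent (or don't appear), so by the two-squares theorem n IS expressible as a sum of two squares.
Step 3: Build a representation. Here n = 17 · 73 · 109 is a product of primes ≡ 1 (mod 4). Each prime p ≡ 1 (mod 4) is itself a sum of two squares; find a² by testing p − a² for a perfect square:
  17: 17 − 1² = 16 = 4² ⇒ 17 = 1² + 4².
  73: 73 − 1² = 72, 73 − 2² = 69, 73 − 3² = 64 = 8² ⇒ 73 = 3² + 8².
  109: 109 − 1² = 108, 109 − 2² = 105, 109 − 3² = 100 = 10² ⇒ 109 = 3² + 10².
  Combine using the Brahmagupta–Fibonacci identity (a² + b²)(c² + d²) = (ac − bd)² + (ad + bc)² = (ac + bd)² + (ad − bc)²:
  17 · 73 = 1241: from (1² + 4²)(3² + 8²), take (1·3 − 4·8, 1·8 + 4·3) = (3 − 32, 8 + 12) = (-29, 20); dropping signs (only squares matter) gives (29, 20); check 29² + 20² = 841 + 400 = 1241 ✓.
  1241 · 109 = 135269: from (29² + 20²)(3² + 10²), take (29·3 − 20·10, 29·10 + 20·3) = (87 − 200, 290 + 60) = (-113, 350); dropping signs (only squares matter) gives (113, 350); check 113² + 350² = 12769 + 122500 = 135269 ✓.
Step 4: Order so x ≤ y and verify: 113² + 350² = 12769 + 122500 = 135269 = n. ✓

n = 135269 = 113² + 350² (one valid representation with x ≤ y).


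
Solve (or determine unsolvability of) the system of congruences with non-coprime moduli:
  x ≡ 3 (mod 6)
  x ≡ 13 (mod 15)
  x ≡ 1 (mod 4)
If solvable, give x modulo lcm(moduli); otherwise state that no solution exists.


Moduli 6, 15, 4 are not pairwise coprime, so CRT works modulo lcm(m_i) when all pairwise compatibility conditions hold.
Pairwise compatibility: gcd(m_i, m_j) must divide a_i - a_j for every pair.
Merge one congruence at a time:
  Start: x ≡ 3 (mod 6).
  Combine with x ≡ 13 (mod 15): gcd(6, 15) = 3, and 13 - 3 = 10 is NOT divisible by 3.
    ⇒ system is inconsistent (no integer solution).

No solution (the system is inconsistent).


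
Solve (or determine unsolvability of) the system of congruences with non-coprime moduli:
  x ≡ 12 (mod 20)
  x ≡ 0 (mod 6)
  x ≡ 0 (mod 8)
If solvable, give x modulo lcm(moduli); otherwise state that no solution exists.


Moduli 20, 6, 8 are not pairwise coprime, so CRT works modulo lcm(m_i) when all pairwise compatibility conditions hold.
Pairwise compatibility: gcd(m_i, m_j) must divide a_i - a_j for every pair.
Merge one congruence at a time:
  Start: x ≡ 12 (mod 20).
  Combine with x ≡ 0 (mod 6): gcd(20, 6) = 2; 0 - 12 = -12, which IS divisible by 2, so compatible.
    Write x = 12 + 20·t and substitute into x ≡ 0 (mod 6): 20·t ≡ 0 − 12 = -12 (mod 6).
    Divide the congruence (and modulus) by g = 2: 10·t ≡ -6 (mod 3).
    Reduce coefficients mod 3: 1·t ≡ 0 (mod 3).
    So t ≡ 0 (mod 3).
    Then x = 12 + 20·0 = 12, valid modulo lcm(20, 6) = 60: x ≡ 12 (mod 60).
  Combine with x ≡ 0 (mod 8): gcd(60, 8) = 4; 0 - 12 = -12, which IS divisible by 4, so compatible.
    Write x = 12 + 60·t and substitute into x ≡ 0 (mod 8): 60·t ≡ 0 − 12 = -12 (mod 8).
    Divide the congruence (and modulus) by g = 4: 15·t ≡ -3 (mod 2).
    Reduce coefficients mod 2: 1·t ≡ 1 (mod 2).
    So t ≡ 1 (mod 2).
    Then x = 12 + 60·1 = 72, valid modulo lcm(60, 8) = 120: x ≡ 72 (mod 120).
Verify: 72 mod 20 = 12, 72 mod 6 = 0, 72 mod 8 = 0.

x ≡ 72 (mod 120).


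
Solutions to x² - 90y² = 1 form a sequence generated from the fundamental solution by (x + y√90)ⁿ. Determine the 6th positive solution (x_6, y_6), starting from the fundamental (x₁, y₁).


Step 1: Find the fundamental solution (x₁, y₁) of x² - 90y² = 1.
  Expand √90 as a continued fraction. a₀ = ⌊√90⌋ = 9; iterate m_{k+1} = d_k·a_k − m_k, d_{k+1} = (90 − m_{k+1}²)/d_k, a_{k+1} = ⌊(a₀ + m_{k+1})/d_{k+1}⌋ (starting m₀ = 0, d₀ = 1), with convergents p_k = a_k·p_{k-1} + p_{k-2}, q_k = a_k·q_{k-1} + q_{k-2} (p₋₁ = 1, q₋₁ = 0):
  k = 0: a₀ = 9; p₀/q₀ = 9/1; p₀² − 90·q₀² = 81 − 90 = -9.
  k = 1: m = 9, d = 9, a = ⌊(9 + 9)/9⌋ = 2; p/q = (2·9 + 1)/(2·1 + 0) = 19/2; p² − 90·q² = 361 − 360 = 1.
  The first convergent with p² − 90·q² = 1 gives the fundamental solution (x₁, y₁) = (19, 2).
Step 2: Apply the recurrence (x_{n+1}, y_{n+1}) = (x₁x_n + 90y₁y_n, x₁y_n + y₁x_n) repeatedly.
  From (x_1, y_1) = (19, 2): x_2 = 19·19 + 90·2·2 = 721; y_2 = 19·2 + 2·19 = 76.
  From (x_2, y_2) = (721, 76): x_3 = 19·721 + 90·2·76 = 27379; y_3 = 19·76 + 2·721 = 2886.
  From (x_3, y_3) = (27379, 2886): x_4 = 19·27379 + 90·2·2886 = 1039681; y_4 = 19·2886 + 2·27379 = 109592.
  From (x_4, y_4) = (1039681, 109592): x_5 = 19·1039681 + 90·2·109592 = 39480499; y_5 = 19·109592 + 2·1039681 = 4161610.
  From (x_5, y_5) = (39480499, 4161610): x_6 = 19·39480499 + 90·2·4161610 = 1499219281; y_6 = 19·4161610 + 2·39480499 = 158031588.
Step 3: Verify x_6² - 90·y_6² = 2247658452522156961 - 2247658452522156960 = 1 (should be 1). ✓

(x_1, y_1) = (19, 2); (x_6, y_6) = (1499219281, 158031588).


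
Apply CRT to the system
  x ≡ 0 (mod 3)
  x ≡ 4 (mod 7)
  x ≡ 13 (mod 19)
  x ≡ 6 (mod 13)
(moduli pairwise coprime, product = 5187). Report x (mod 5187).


Product of moduli M = 3 · 7 · 19 · 13 = 5187.
Merge one congruence at a time:
  Start: x ≡ 0 (mod 3).
  Combine with x ≡ 4 (mod 7); new modulus lcm = 21.
    Write x = 0 + 3·t and substitute into x ≡ 4 (mod 7): 3·t ≡ 4 − 0 = 4 (mod 7).
    The inverse of 3 mod 7 is 5 (since 3·5 = 15 = 2·7 + 1), so t ≡ 5·4 = 20 ≡ 6 (mod 7).
    Then x = 0 + 3·6 = 18, valid modulo lcm(3, 7) = 21: x ≡ 18 (mod 21).
  Combine with x ≡ 13 (mod 19); new modulus lcm = 399.
    Write x = 18 + 21·t and substitute into x ≡ 13 (mod 19): 21·t ≡ 13 − 18 = -5 (mod 19).
    Reduce coefficients mod 19: 2·t ≡ 14 (mod 19).
    The inverse of 2 mod 19 is 10 (since 2·10 = 20 = 1·19 + 1), so t ≡ 10·14 = 140 ≡ 7 (mod 19).
    Then x = 18 + 21·7 = 165, valid modulo lcm(21, 19) = 399: x ≡ 165 (mod 399).
  Combine with x ≡ 6 (mod 13); new modulus lcm = 5187.
    Write x = 165 + 399·t and substitute into x ≡ 6 (mod 13): 399·t ≡ 6 − 165 = -159 (mod 13).
    Reduce coefficients mod 13: 9·t ≡ 10 (mod 13).
    The inverse of 9 mod 13 is 3 (since 9·3 = 27 = 2·13 + 1), so t ≡ 3·10 = 30 ≡ 4 (mod 13).
    Then x = 165 + 399·4 = 1761, valid modulo lcm(399, 13) = 5187: x ≡ 1761 (mod 5187).
Verify against each original: 1761 mod 3 = 0, 1761 mod 7 = 4, 1761 mod 19 = 13, 1761 mod 13 = 6.

x ≡ 1761 (mod 5187).
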